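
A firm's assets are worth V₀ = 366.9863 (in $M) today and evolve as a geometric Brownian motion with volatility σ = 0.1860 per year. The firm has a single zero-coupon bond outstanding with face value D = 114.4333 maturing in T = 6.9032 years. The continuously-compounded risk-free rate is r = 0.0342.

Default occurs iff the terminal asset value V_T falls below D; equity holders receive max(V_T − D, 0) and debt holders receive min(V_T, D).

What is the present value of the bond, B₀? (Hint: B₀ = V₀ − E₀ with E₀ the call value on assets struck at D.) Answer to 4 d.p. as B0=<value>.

B0=90.3166

d₁ = [ln(V₀/D) + (r + σ²/2)T] / (σ√T)
   = [ln(366.9863/114.4333) + (0.0342 + 0.5·0.1860²)·6.9032] / (0.1860·√6.9032)
   = [1.165332 + 0.355501] / 0.488695 = 3.112028
d₂ = d₁ − σ√T = 3.112028 − 0.488695 = 2.623332
N(d₁) = 0.999071,  N(d₂) = 0.995646,  e^(−rT) = 0.789710
E₀ = V₀·N(d₁) − D·e^(−rT)·N(d₂)
   = 366.9863·0.999071 − 114.4333·0.789710·0.995646 = 276.669672
B₀ = V₀ − E₀ = 366.9863 − 276.669672 = 90.316628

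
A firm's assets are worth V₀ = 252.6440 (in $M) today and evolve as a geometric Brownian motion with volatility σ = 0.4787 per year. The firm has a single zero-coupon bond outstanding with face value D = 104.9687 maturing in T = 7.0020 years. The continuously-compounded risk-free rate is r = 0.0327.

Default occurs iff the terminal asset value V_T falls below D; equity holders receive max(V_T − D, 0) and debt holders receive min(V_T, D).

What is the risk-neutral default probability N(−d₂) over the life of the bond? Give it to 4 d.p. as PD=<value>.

PD=0.4049

d₁ = [ln(V₀/D) + (r + σ²/2)T] / (σ√T)
   = [ln(252.6440/104.9687) + (0.0327 + 0.5·0.4787²)·7.0020] / (0.4787·√7.0020)
   = [0.878319 + 1.031232] / 1.266702 = 1.507499
d₂ = d₁ − σ√T = 1.507499 − 1.266702 = 0.240797
risk-neutral PD = N(−d₂) = N(-0.240797) = 0.404856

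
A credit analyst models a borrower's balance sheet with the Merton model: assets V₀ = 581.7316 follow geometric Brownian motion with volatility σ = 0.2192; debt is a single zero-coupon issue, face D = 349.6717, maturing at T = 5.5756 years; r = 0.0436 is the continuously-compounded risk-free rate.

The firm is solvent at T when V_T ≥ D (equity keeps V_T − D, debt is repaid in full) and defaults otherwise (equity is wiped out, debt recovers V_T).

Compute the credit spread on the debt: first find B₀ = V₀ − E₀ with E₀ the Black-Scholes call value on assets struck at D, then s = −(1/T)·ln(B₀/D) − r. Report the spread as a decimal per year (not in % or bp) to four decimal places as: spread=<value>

spread=0.0044

d₁ = [ln(V₀/D) + (r + σ²/2)T] / (σ√T)
   = [ln(581.7316/349.6717) + (0.0436 + 0.5·0.2192²)·5.5756] / (0.2192·√5.5756)
   = [0.509014 + 0.377046] / 0.517591 = 1.711895
d₂ = d₁ − σ√T = 1.711895 − 0.517591 = 1.194304
N(d₁) = 0.956542,  N(d₂) = 0.883821,  e^(−rT) = 0.784196
E₀ = V₀·N(d₁) − D·e^(−rT)·N(d₂)
   = 581.7316·0.956542 − 349.6717·0.784196·0.883821 = 314.097223
B₀ = V₀ − E₀ = 581.7316 − 314.097223 = 267.634377
spread = −(1/T)·ln(B₀/D) − r = −(1/5.5756)·ln(267.634377/349.6717) − 0.0436 = 0.00435411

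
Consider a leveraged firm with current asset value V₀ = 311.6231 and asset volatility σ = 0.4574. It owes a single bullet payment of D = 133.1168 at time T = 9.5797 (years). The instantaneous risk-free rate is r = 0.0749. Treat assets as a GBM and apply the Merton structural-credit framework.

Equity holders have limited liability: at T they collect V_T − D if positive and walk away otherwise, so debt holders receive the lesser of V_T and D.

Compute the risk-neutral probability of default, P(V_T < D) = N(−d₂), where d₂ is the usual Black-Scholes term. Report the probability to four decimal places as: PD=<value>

PD=0.3447

d₁ = [ln(V₀/D) + (r + σ²/2)T] / (σ√T)
   = [ln(311.6231/133.1168) + (0.0749 + 0.5·0.4574²)·9.5797] / (0.4574·√9.5797)
   = [0.850568 + 1.719627] / 1.415703 = 1.815490
d₂ = d₁ − σ√T = 1.815490 − 1.415703 = 0.399787
risk-neutral PD = N(−d₂) = N(-0.399787) = 0.344657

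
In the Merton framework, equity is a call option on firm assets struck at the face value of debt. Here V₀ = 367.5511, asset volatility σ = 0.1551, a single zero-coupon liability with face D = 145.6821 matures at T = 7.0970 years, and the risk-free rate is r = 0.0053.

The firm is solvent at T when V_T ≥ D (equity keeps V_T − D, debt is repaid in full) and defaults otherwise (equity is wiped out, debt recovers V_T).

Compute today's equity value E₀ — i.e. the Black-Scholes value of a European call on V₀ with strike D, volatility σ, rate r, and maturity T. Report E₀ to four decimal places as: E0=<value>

E0=227.5553

d₁ = [ln(V₀/D) + (r + σ²/2)T] / (σ√T)
   = [ln(367.5511/145.6821) + (0.0053 + 0.5·0.1551²)·7.0970] / (0.1551·√7.0970)
   = [0.925436 + 0.122977] / 0.413189 = 2.537365
d₂ = d₁ − σ√T = 2.537365 − 0.413189 = 2.124175
N(d₁) = 0.994415,  N(d₂) = 0.983172,  e^(−rT) = 0.963085
E₀ = V₀·N(d₁) − D·e^(−rT)·N(d₂)
   = 367.5511·0.994415 − 145.6821·0.963085·0.983172 = 227.555328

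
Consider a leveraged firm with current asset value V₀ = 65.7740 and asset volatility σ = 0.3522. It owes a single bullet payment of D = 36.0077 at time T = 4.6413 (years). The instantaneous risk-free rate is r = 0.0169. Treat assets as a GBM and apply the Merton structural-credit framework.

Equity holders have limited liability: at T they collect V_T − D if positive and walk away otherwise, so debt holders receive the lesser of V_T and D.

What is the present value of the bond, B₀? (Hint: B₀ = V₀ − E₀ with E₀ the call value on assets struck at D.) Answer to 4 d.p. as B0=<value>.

d₁ = [ln(V₀/D) + (r + σ²/2)T] / (σ√T)
   = [ln(65.7740/36.0077) + (0.0169 + 0.5·0.3522²)·4.6413] / (0.3522·√4.6413)
   = [0.602492 + 0.366303] / 0.758768 = 1.276799
d₂ = d₁ − σ√T = 1.276799 − 0.758768 = 0.518031
N(d₁) = 0.899163,  N(d₂) = 0.697782,  e^(−rT) = 0.924559
E₀ = V₀·N(d₁) − D·e^(−rT)·N(d₂)
   = 65.7740·0.899163 − 36.0077·0.924559·0.697782 = 35.911546
B₀ = V₀ − E₀ = 65.7740 − 35.911546 = 29.862454

B0=29.8625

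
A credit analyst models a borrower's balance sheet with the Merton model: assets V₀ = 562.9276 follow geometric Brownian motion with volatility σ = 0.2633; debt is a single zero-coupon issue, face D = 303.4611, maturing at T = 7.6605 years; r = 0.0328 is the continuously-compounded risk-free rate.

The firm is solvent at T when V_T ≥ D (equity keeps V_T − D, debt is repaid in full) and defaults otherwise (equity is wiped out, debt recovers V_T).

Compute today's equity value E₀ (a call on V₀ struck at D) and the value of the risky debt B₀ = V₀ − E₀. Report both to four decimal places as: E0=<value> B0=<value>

E0=341.3599 B0=221.5677

d₁ = [ln(V₀/D) + (r + σ²/2)T] / (σ√T)
   = [ln(562.9276/303.4611) + (0.0328 + 0.5·0.2633²)·7.6605] / (0.2633·√7.6605)
   = [0.617898 + 0.516804] / 0.728751 = 1.557048
d₂ = d₁ − σ√T = 1.557048 − 0.728751 = 0.828297
N(d₁) = 0.940271,  N(d₂) = 0.796249,  e^(−rT) = 0.777817
E₀ = V₀·N(d₁) − D·e^(−rT)·N(d₂)
   = 562.9276·0.940271 − 303.4611·0.777817·0.796249 = 341.359946
B₀ = V₀ − E₀ = 562.9276 − 341.359946 = 221.567654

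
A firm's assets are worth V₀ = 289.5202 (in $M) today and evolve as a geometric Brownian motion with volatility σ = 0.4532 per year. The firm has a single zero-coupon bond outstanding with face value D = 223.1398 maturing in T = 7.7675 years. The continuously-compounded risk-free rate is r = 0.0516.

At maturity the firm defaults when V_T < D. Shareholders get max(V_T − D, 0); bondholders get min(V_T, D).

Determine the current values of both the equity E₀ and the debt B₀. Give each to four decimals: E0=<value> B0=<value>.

d₁ = [ln(V₀/D) + (r + σ²/2)T] / (σ√T)
   = [ln(289.5202/223.1398) + (0.0516 + 0.5·0.4532²)·7.7675] / (0.4532·√7.7675)
   = [0.260427 + 1.198487] / 1.263079 = 1.155046
d₂ = d₁ − σ√T = 1.155046 − 1.263079 = -0.108033
N(d₁) = 0.875964,  N(d₂) = 0.456985,  e^(−rT) = 0.669782
E₀ = V₀·N(d₁) − D·e^(−rT)·N(d₂)
   = 289.5202·0.875964 − 223.1398·0.669782·0.456985 = 185.310669
B₀ = V₀ − E₀ = 289.5202 − 185.310669 = 104.209531

E0=185.3107 B0=104.2095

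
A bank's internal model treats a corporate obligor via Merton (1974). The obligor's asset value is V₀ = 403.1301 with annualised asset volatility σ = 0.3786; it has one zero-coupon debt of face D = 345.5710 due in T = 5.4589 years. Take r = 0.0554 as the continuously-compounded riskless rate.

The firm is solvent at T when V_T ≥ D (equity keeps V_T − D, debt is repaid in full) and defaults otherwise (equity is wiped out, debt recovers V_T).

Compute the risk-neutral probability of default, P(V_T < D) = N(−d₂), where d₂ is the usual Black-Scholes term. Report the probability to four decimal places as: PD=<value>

PD=0.4706

d₁ = [ln(V₀/D) + (r + σ²/2)T] / (σ√T)
   = [ln(403.1301/345.5710) + (0.0554 + 0.5·0.3786²)·5.4589] / (0.3786·√5.4589)
   = [0.154061 + 0.693657] / 0.884572 = 0.958337
d₂ = d₁ − σ√T = 0.958337 − 0.884572 = 0.073765
risk-neutral PD = N(−d₂) = N(-0.073765) = 0.470599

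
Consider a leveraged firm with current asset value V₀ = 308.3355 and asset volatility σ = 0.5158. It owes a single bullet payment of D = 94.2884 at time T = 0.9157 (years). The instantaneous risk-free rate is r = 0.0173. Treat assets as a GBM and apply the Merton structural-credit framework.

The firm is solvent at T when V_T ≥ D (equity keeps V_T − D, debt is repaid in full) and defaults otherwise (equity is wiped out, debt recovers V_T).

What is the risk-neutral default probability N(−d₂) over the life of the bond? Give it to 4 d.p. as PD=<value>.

d₁ = [ln(V₀/D) + (r + σ²/2)T] / (σ√T)
   = [ln(308.3355/94.2884) + (0.0173 + 0.5·0.5158²)·0.9157] / (0.5158·√0.9157)
   = [1.184830 + 0.137652] / 0.493580 = 2.679366
d₂ = d₁ − σ√T = 2.679366 − 0.493580 = 2.185786
risk-neutral PD = N(−d₂) = N(-2.185786) = 0.014416

PD=0.0144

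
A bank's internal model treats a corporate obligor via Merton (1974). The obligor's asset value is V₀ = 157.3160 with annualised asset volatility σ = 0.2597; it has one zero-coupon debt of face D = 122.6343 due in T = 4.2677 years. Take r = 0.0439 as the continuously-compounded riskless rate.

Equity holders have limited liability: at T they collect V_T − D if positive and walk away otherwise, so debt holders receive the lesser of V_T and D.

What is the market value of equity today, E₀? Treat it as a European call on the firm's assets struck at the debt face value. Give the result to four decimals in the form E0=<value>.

d₁ = [ln(V₀/D) + (r + σ²/2)T] / (σ√T)
   = [ln(157.3160/122.6343) + (0.0439 + 0.5·0.2597²)·4.2677] / (0.2597·√4.2677)
   = [0.249050 + 0.331268] / 0.536499 = 1.081675
d₂ = d₁ − σ√T = 1.081675 − 0.536499 = 0.545176
N(d₁) = 0.860301,  N(d₂) = 0.707184,  e^(−rT) = 0.829152
E₀ = V₀·N(d₁) − D·e^(−rT)·N(d₂)
   = 157.3160·0.860301 − 122.6343·0.829152·0.707184 = 63.431015

E0=63.4310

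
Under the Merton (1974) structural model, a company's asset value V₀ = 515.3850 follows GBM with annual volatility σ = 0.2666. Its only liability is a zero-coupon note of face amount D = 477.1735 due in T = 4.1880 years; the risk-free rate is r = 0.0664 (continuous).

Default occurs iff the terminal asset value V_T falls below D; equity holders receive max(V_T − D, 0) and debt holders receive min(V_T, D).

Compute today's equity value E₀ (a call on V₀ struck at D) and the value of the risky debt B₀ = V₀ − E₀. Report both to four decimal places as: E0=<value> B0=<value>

E0=189.8387 B0=325.5463

d₁ = [ln(V₀/D) + (r + σ²/2)T] / (σ√T)
   = [ln(515.3850/477.1735) + (0.0664 + 0.5·0.2666²)·4.1880] / (0.2666·√4.1880)
   = [0.077034 + 0.426915] / 0.545586 = 0.923684
d₂ = d₁ − σ√T = 0.923684 − 0.545586 = 0.378098
N(d₁) = 0.822175,  N(d₂) = 0.647321,  e^(−rT) = 0.757234
E₀ = V₀·N(d₁) − D·e^(−rT)·N(d₂)
   = 515.3850·0.822175 − 477.1735·0.757234·0.647321 = 189.838713
B₀ = V₀ − E₀ = 515.3850 − 189.838713 = 325.546287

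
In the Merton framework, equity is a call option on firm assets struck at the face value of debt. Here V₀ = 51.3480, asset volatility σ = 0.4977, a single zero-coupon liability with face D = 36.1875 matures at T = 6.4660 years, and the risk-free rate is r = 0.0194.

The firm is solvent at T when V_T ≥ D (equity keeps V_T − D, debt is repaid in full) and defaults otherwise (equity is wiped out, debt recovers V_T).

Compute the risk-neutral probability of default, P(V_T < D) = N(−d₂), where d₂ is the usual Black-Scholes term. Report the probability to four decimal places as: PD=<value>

PD=0.6015

d₁ = [ln(V₀/D) + (r + σ²/2)T] / (σ√T)
   = [ln(51.3480/36.1875) + (0.0194 + 0.5·0.4977²)·6.4660] / (0.4977·√6.4660)
   = [0.349912 + 0.926272] / 1.265568 = 1.008388
d₂ = d₁ − σ√T = 1.008388 − 1.265568 = -0.257180
risk-neutral PD = N(−d₂) = N(0.257180) = 0.601480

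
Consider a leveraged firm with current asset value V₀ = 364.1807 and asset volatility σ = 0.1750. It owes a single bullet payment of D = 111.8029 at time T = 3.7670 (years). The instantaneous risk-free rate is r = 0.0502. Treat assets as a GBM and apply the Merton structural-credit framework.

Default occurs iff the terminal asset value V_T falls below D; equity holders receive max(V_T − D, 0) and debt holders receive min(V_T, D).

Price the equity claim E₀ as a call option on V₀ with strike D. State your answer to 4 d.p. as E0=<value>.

E0=271.6417

d₁ = [ln(V₀/D) + (r + σ²/2)T] / (σ√T)
   = [ln(364.1807/111.8029) + (0.0502 + 0.5·0.1750²)·3.7670] / (0.1750·√3.7670)
   = [1.180913 + 0.246786] / 0.339653 = 4.203399
d₂ = d₁ − σ√T = 4.203399 − 0.339653 = 3.863745
N(d₁) = 0.999987,  N(d₂) = 0.999944,  e^(−rT) = 0.827701
E₀ = V₀·N(d₁) − D·e^(−rT)·N(d₂)
   = 364.1807·0.999987 − 111.8029·0.827701·0.999944 = 271.641716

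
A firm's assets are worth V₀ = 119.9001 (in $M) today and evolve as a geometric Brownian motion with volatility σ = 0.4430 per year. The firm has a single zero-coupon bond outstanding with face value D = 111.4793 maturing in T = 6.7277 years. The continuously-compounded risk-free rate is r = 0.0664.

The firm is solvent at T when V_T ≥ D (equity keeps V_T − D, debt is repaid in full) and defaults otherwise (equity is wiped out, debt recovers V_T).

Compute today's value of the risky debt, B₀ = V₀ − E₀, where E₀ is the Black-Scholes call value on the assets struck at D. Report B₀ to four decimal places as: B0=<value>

B0=50.4443

d₁ = [ln(V₀/D) + (r + σ²/2)T] / (σ√T)
   = [ln(119.9001/111.4793) + (0.0664 + 0.5·0.4430²)·6.7277] / (0.4430·√6.7277)
   = [0.072820 + 1.106871] / 1.149045 = 1.026671
d₂ = d₁ − σ√T = 1.026671 − 1.149045 = -0.122374
N(d₁) = 0.847712,  N(d₂) = 0.451302,  e^(−rT) = 0.639723
E₀ = V₀·N(d₁) − D·e^(−rT)·N(d₂)
   = 119.9001·0.847712 − 111.4793·0.639723·0.451302 = 69.455811
B₀ = V₀ − E₀ = 119.9001 − 69.455811 = 50.444289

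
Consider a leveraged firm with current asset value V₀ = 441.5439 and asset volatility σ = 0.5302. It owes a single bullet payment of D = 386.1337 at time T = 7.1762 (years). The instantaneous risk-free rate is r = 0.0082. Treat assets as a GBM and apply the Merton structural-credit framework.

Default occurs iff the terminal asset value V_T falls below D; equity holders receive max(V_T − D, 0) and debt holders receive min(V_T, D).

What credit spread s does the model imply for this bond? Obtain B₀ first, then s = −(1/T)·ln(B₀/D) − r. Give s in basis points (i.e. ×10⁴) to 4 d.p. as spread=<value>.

d₁ = [ln(V₀/D) + (r + σ²/2)T] / (σ√T)
   = [ln(441.5439/386.1337) + (0.0082 + 0.5·0.5302²)·7.1762] / (0.5302·√7.1762)
   = [0.134094 + 1.067503] / 1.420323 = 0.846003
d₂ = d₁ − σ√T = 0.846003 − 1.420323 = -0.574320
N(d₁) = 0.801224,  N(d₂) = 0.282876,  e^(−rT) = 0.942853
E₀ = V₀·N(d₁) − D·e^(−rT)·N(d₂)
   = 441.5439·0.801224 − 386.1337·0.942853·0.282876 = 250.789942
B₀ = V₀ − E₀ = 441.5439 − 250.789942 = 190.753958
spread = −(1/T)·ln(B₀/D) − r = −(1/7.1762)·ln(190.753958/386.1337) − 0.0082 = 0.09006918
in basis points: 0.09006918 × 10⁴ = 900.6918 bp

spread=900.6918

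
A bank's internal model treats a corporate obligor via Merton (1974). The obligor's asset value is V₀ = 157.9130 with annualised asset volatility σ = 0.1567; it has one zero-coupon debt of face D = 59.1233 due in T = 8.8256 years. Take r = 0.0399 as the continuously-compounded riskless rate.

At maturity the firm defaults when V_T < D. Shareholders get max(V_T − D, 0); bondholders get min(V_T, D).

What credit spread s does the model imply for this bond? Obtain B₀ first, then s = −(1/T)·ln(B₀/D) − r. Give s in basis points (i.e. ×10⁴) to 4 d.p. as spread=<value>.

d₁ = [ln(V₀/D) + (r + σ²/2)T] / (σ√T)
   = [ln(157.9130/59.1233) + (0.0399 + 0.5·0.1567²)·8.8256] / (0.1567·√8.8256)
   = [0.982419 + 0.460497] / 0.465523 = 3.099560
d₂ = d₁ − σ√T = 3.099560 − 0.465523 = 2.634037
N(d₁) = 0.999031,  N(d₂) = 0.995781,  e^(−rT) = 0.703181
E₀ = V₀·N(d₁) − D·e^(−rT)·N(d₂)
   = 157.9130·0.999031 − 59.1233·0.703181·0.995781 = 116.361009
B₀ = V₀ − E₀ = 157.9130 − 116.361009 = 41.551991
spread = −(1/T)·ln(B₀/D) − r = −(1/8.8256)·ln(41.551991/59.1233) − 0.0399 = 0.00006098
in basis points: 0.00006098 × 10⁴ = 0.6098 bp

spread=0.6098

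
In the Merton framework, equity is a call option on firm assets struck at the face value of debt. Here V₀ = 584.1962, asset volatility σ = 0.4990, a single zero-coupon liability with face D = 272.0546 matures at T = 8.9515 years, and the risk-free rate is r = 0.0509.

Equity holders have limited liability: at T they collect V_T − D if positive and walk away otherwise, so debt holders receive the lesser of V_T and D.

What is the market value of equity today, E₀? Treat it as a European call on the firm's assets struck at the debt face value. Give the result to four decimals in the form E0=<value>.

d₁ = [ln(V₀/D) + (r + σ²/2)T] / (σ√T)
   = [ln(584.1962/272.0546) + (0.0509 + 0.5·0.4990²)·8.9515] / (0.4990·√8.9515)
   = [0.764234 + 1.570098] / 1.492961 = 1.563558
d₂ = d₁ − σ√T = 1.563558 − 1.492961 = 0.070597
N(d₁) = 0.941039,  N(d₂) = 0.528141,  e^(−rT) = 0.634048
E₀ = V₀·N(d₁) − D·e^(−rT)·N(d₂)
   = 584.1962·0.941039 − 272.0546·0.634048·0.528141 = 458.649651

E0=458.6497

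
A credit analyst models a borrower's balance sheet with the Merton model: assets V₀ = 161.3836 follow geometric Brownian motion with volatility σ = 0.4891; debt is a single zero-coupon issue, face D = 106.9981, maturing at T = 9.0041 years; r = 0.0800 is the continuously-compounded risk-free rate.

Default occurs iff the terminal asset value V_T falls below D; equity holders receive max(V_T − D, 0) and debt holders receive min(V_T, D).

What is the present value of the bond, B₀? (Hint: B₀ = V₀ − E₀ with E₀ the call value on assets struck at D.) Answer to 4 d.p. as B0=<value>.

d₁ = [ln(V₀/D) + (r + σ²/2)T] / (σ√T)
   = [ln(161.3836/106.9981) + (0.0800 + 0.5·0.4891²)·9.0041] / (0.4891·√9.0041)
   = [0.410973 + 1.797303] / 1.467634 = 1.504650
d₂ = d₁ − σ√T = 1.504650 − 1.467634 = 0.037016
N(d₁) = 0.933793,  N(d₂) = 0.514764,  e^(−rT) = 0.486593
E₀ = V₀·N(d₁) − D·e^(−rT)·N(d₂)
   = 161.3836·0.933793 − 106.9981·0.486593·0.514764 = 123.897956
B₀ = V₀ − E₀ = 161.3836 − 123.897956 = 37.485644

B0=37.4856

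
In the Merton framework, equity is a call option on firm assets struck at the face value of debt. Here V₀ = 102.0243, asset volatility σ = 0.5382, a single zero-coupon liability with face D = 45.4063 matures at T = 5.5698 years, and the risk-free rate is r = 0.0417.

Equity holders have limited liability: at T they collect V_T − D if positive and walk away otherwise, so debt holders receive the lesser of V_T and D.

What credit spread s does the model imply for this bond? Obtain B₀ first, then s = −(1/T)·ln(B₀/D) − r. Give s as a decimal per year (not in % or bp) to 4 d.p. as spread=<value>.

d₁ = [ln(V₀/D) + (r + σ²/2)T] / (σ√T)
   = [ln(102.0243/45.4063) + (0.0417 + 0.5·0.5382²)·5.5698] / (0.5382·√5.5698)
   = [0.809560 + 1.038933] / 1.270175 = 1.455306
d₂ = d₁ − σ√T = 1.455306 − 1.270175 = 0.185131
N(d₁) = 0.927208,  N(d₂) = 0.573437,  e^(−rT) = 0.792739
E₀ = V₀·N(d₁) − D·e^(−rT)·N(d₂)
   = 102.0243·0.927208 − 45.4063·0.792739·0.573437 = 73.956646
B₀ = V₀ − E₀ = 102.0243 − 73.956646 = 28.067654
spread = −(1/T)·ln(B₀/D) − r = −(1/5.5698)·ln(28.067654/45.4063) − 0.0417 = 0.04466451

spread=0.0447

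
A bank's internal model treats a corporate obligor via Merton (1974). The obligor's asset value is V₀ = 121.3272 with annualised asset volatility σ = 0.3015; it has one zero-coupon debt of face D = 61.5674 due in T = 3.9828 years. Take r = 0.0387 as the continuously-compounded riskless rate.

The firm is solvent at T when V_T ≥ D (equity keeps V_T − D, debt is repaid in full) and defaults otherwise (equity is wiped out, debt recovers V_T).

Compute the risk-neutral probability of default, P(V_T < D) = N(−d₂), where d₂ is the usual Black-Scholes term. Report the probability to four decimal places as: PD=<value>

PD=0.1395

d₁ = [ln(V₀/D) + (r + σ²/2)T] / (σ√T)
   = [ln(121.3272/61.5674) + (0.0387 + 0.5·0.3015²)·3.9828] / (0.3015·√3.9828)
   = [0.678359 + 0.335157] / 0.601702 = 1.684414
d₂ = d₁ − σ√T = 1.684414 − 0.601702 = 1.082712
risk-neutral PD = N(−d₂) = N(-1.082712) = 0.139468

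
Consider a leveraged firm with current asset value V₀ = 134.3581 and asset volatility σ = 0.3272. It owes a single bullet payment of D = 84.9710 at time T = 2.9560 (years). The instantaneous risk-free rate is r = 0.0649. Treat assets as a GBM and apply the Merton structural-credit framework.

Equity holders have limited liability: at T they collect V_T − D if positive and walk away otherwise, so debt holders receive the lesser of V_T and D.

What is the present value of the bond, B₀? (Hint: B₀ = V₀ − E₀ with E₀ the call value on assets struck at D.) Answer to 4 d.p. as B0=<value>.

B0=66.8711

d₁ = [ln(V₀/D) + (r + σ²/2)T] / (σ√T)
   = [ln(134.3581/84.9710) + (0.0649 + 0.5·0.3272²)·2.9560] / (0.3272·√2.9560)
   = [0.458199 + 0.350079] / 0.562556 = 1.436795
d₂ = d₁ − σ√T = 1.436795 − 0.562556 = 0.874240
N(d₁) = 0.924612,  N(d₂) = 0.809006,  e^(−rT) = 0.825435
E₀ = V₀·N(d₁) − D·e^(−rT)·N(d₂)
   = 134.3581·0.924612 − 84.9710·0.825435·0.809006 = 67.486979
B₀ = V₀ − E₀ = 134.3581 − 67.486979 = 66.871121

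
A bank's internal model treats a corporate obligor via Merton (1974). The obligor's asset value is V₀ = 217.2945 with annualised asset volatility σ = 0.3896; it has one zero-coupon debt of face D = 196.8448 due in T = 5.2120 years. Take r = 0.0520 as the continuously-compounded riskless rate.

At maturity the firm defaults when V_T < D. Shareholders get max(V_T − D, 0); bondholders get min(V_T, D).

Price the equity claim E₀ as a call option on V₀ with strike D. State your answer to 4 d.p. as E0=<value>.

d₁ = [ln(V₀/D) + (r + σ²/2)T] / (σ√T)
   = [ln(217.2945/196.8448) + (0.0520 + 0.5·0.3896²)·5.2120] / (0.3896·√5.2120)
   = [0.098838 + 0.666584] / 0.889449 = 0.860557
d₂ = d₁ − σ√T = 0.860557 − 0.889449 = -0.028892
N(d₁) = 0.805259,  N(d₂) = 0.488475,  e^(−rT) = 0.762598
E₀ = V₀·N(d₁) − D·e^(−rT)·N(d₂)
   = 217.2945·0.805259 − 196.8448·0.762598·0.488475 = 101.651615

E0=101.6516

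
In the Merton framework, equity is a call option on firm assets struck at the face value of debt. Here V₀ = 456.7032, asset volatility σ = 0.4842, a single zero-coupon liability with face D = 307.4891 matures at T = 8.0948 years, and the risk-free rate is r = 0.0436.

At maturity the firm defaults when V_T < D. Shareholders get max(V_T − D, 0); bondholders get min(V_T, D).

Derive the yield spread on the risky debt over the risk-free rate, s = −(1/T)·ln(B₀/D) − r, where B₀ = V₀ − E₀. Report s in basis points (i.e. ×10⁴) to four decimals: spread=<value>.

spread=490.1843

d₁ = [ln(V₀/D) + (r + σ²/2)T] / (σ√T)
   = [ln(456.7032/307.4891) + (0.0436 + 0.5·0.4842²)·8.0948] / (0.4842·√8.0948)
   = [0.395594 + 1.301845] / 1.377615 = 1.232158
d₂ = d₁ − σ√T = 1.232158 − 1.377615 = -0.145457
N(d₁) = 0.891055,  N(d₂) = 0.442175,  e^(−rT) = 0.702624
E₀ = V₀·N(d₁) − D·e^(−rT)·N(d₂)
   = 456.7032·0.891055 − 307.4891·0.702624·0.442175 = 311.416069
B₀ = V₀ − E₀ = 456.7032 − 311.416069 = 145.287131
spread = −(1/T)·ln(B₀/D) − r = −(1/8.0948)·ln(145.287131/307.4891) − 0.0436 = 0.04901843
in basis points: 0.04901843 × 10⁴ = 490.1843 bp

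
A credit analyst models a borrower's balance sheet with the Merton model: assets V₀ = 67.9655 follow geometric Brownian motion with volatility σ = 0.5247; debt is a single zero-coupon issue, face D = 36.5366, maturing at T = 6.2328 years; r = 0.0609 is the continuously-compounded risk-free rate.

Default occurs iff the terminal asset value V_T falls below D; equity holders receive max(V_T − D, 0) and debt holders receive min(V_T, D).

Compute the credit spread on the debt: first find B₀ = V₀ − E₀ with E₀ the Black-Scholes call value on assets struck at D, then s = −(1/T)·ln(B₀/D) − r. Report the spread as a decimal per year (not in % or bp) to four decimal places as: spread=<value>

spread=0.0450

d₁ = [ln(V₀/D) + (r + σ²/2)T] / (σ√T)
   = [ln(67.9655/36.5366) + (0.0609 + 0.5·0.5247²)·6.2328] / (0.5247·√6.2328)
   = [0.620686 + 1.237554] / 1.309944 = 1.418564
d₂ = d₁ − σ√T = 1.418564 − 1.309944 = 0.108621
N(d₁) = 0.921987,  N(d₂) = 0.543248,  e^(−rT) = 0.684150
E₀ = V₀·N(d₁) − D·e^(−rT)·N(d₂)
   = 67.9655·0.921987 − 36.5366·0.684150·0.543248 = 49.083984
B₀ = V₀ − E₀ = 67.9655 − 49.083984 = 18.881516
spread = −(1/T)·ln(B₀/D) − r = −(1/6.2328)·ln(18.881516/36.5366) − 0.0609 = 0.04501244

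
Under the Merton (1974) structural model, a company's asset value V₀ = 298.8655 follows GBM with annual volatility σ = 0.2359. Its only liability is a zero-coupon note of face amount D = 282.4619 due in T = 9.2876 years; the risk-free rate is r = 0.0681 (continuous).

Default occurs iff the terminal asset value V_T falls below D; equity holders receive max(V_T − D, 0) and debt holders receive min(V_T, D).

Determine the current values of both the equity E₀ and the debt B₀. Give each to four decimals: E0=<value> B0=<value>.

E0=161.9842 B0=136.8813

d₁ = [ln(V₀/D) + (r + σ²/2)T] / (σ√T)
   = [ln(298.8655/282.4619) + (0.0681 + 0.5·0.2359²)·9.2876] / (0.2359·√9.2876)
   = [0.056450 + 0.890908] / 0.718919 = 1.317754
d₂ = d₁ − σ√T = 1.317754 − 0.718919 = 0.598835
N(d₁) = 0.906207,  N(d₂) = 0.725359,  e^(−rT) = 0.531270
E₀ = V₀·N(d₁) − D·e^(−rT)·N(d₂)
   = 298.8655·0.906207 − 282.4619·0.531270·0.725359 = 161.984189
B₀ = V₀ − E₀ = 298.8655 − 161.984189 = 136.881311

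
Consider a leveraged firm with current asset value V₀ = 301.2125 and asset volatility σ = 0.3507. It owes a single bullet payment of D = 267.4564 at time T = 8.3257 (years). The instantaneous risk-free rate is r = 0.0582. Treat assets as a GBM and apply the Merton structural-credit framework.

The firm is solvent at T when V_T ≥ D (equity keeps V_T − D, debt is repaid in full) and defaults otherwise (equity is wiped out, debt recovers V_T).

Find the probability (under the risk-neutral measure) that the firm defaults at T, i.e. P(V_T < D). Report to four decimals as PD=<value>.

d₁ = [ln(V₀/D) + (r + σ²/2)T] / (σ√T)
   = [ln(301.2125/267.4564) + (0.0582 + 0.5·0.3507²)·8.3257] / (0.3507·√8.3257)
   = [0.118859 + 0.996547] / 1.011920 = 1.102267
d₂ = d₁ − σ√T = 1.102267 − 1.011920 = 0.090347
risk-neutral PD = N(−d₂) = N(-0.090347) = 0.464006

PD=0.4640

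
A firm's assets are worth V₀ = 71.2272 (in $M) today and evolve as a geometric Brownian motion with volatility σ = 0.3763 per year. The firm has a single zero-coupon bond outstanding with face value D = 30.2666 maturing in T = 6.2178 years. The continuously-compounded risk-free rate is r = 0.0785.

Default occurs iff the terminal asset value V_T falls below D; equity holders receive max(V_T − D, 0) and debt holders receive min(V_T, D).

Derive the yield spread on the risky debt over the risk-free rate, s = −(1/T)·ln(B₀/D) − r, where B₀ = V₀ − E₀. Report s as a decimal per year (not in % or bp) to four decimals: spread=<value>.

spread=0.0096

d₁ = [ln(V₀/D) + (r + σ²/2)T] / (σ√T)
   = [ln(71.2272/30.2666) + (0.0785 + 0.5·0.3763²)·6.2178] / (0.3763·√6.2178)
   = [0.855830 + 0.928323] / 0.938323 = 1.901426
d₂ = d₁ − σ√T = 1.901426 − 0.938323 = 0.963103
N(d₁) = 0.971377,  N(d₂) = 0.832252,  e^(−rT) = 0.613793
E₀ = V₀·N(d₁) − D·e^(−rT)·N(d₂)
   = 71.2272·0.971377 − 30.2666·0.613793·0.832252 = 53.727352
B₀ = V₀ − E₀ = 71.2272 − 53.727352 = 17.499848
spread = −(1/T)·ln(B₀/D) − r = −(1/6.2178)·ln(17.499848/30.2666) − 0.0785 = 0.00961036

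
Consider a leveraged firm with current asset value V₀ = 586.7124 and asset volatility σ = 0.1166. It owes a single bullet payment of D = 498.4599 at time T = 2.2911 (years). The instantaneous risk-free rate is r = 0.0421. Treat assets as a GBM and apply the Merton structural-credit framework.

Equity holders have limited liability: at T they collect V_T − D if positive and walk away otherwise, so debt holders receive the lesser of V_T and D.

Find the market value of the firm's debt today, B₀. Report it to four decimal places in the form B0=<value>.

B0=449.7826

d₁ = [ln(V₀/D) + (r + σ²/2)T] / (σ√T)
   = [ln(586.7124/498.4599) + (0.0421 + 0.5·0.1166²)·2.2911] / (0.1166·√2.2911)
   = [0.163012 + 0.112030] / 0.176490 = 1.558394
d₂ = d₁ − σ√T = 1.558394 − 0.176490 = 1.381904
N(d₁) = 0.940430,  N(d₂) = 0.916499,  e^(−rT) = 0.908050
E₀ = V₀·N(d₁) − D·e^(−rT)·N(d₂)
   = 586.7124·0.940430 − 498.4599·0.908050·0.916499 = 136.929842
B₀ = V₀ − E₀ = 586.7124 − 136.929842 = 449.782558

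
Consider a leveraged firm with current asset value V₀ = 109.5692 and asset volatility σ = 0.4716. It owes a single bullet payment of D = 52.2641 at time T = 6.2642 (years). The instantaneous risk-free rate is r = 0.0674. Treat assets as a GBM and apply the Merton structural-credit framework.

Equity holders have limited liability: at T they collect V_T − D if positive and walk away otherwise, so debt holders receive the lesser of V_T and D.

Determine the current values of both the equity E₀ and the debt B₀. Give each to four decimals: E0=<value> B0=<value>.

E0=80.8648 B0=28.7044

d₁ = [ln(V₀/D) + (r + σ²/2)T] / (σ√T)
   = [ln(109.5692/52.2641) + (0.0674 + 0.5·0.4716²)·6.2642] / (0.4716·√6.2642)
   = [0.740247 + 1.118807] / 1.180339 = 1.575017
d₂ = d₁ − σ√T = 1.575017 − 1.180339 = 0.394678
N(d₁) = 0.942374,  N(d₂) = 0.653460,  e^(−rT) = 0.655598
E₀ = V₀·N(d₁) − D·e^(−rT)·N(d₂)
   = 109.5692·0.942374 − 52.2641·0.655598·0.653460 = 80.864822
B₀ = V₀ − E₀ = 109.5692 − 80.864822 = 28.704378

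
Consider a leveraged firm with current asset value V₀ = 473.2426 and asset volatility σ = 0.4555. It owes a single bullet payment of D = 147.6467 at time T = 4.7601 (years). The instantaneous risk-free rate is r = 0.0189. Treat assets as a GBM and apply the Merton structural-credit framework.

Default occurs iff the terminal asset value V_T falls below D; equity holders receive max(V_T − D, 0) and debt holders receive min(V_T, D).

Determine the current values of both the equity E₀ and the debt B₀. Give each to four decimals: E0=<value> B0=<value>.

E0=349.6735 B0=123.5691

d₁ = [ln(V₀/D) + (r + σ²/2)T] / (σ√T)
   = [ln(473.2426/147.6467) + (0.0189 + 0.5·0.4555²)·4.7601] / (0.4555·√4.7601)
   = [1.164786 + 0.583779] / 0.993794 = 1.759484
d₂ = d₁ − σ√T = 1.759484 − 0.993794 = 0.765690
N(d₁) = 0.960752,  N(d₂) = 0.778070,  e^(−rT) = 0.913962
E₀ = V₀·N(d₁) − D·e^(−rT)·N(d₂)
   = 473.2426·0.960752 − 147.6467·0.913962·0.778070 = 349.673479
B₀ = V₀ − E₀ = 473.2426 − 349.673479 = 123.569121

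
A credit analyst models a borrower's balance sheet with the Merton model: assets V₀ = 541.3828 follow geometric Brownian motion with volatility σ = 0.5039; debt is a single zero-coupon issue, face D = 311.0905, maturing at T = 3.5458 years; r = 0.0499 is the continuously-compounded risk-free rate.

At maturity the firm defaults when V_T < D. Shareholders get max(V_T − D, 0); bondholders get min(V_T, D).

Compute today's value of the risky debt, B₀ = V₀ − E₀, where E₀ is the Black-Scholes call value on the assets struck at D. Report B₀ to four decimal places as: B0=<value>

d₁ = [ln(V₀/D) + (r + σ²/2)T] / (σ√T)
   = [ln(541.3828/311.0905) + (0.0499 + 0.5·0.5039²)·3.5458] / (0.5039·√3.5458)
   = [0.554043 + 0.627102] / 0.948859 = 1.244806
d₂ = d₁ − σ√T = 1.244806 − 0.948859 = 0.295947
N(d₁) = 0.893398,  N(d₂) = 0.616365,  e^(−rT) = 0.837834
E₀ = V₀·N(d₁) − D·e^(−rT)·N(d₂)
   = 541.3828·0.893398 − 311.0905·0.837834·0.616365 = 323.019883
B₀ = V₀ − E₀ = 541.3828 − 323.019883 = 218.362917

B0=218.3629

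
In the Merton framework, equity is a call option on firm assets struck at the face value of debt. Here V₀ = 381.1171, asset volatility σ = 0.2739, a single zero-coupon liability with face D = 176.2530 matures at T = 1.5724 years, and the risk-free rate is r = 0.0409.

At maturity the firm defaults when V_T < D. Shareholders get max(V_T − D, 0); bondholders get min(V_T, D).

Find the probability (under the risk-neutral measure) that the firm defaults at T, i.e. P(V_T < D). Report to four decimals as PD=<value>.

PD=0.0119

d₁ = [ln(V₀/D) + (r + σ²/2)T] / (σ√T)
   = [ln(381.1171/176.2530) + (0.0409 + 0.5·0.2739²)·1.5724] / (0.2739·√1.5724)
   = [0.771186 + 0.123293] / 0.343458 = 2.604334
d₂ = d₁ − σ√T = 2.604334 − 0.343458 = 2.260876
risk-neutral PD = N(−d₂) = N(-2.260876) = 0.011883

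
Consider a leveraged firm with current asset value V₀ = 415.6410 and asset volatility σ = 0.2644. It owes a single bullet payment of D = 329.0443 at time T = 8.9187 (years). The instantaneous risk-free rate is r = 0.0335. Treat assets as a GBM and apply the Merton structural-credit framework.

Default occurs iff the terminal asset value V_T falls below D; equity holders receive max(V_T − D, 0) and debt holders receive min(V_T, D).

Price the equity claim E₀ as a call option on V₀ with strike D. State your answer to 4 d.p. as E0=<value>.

E0=207.5141

d₁ = [ln(V₀/D) + (r + σ²/2)T] / (σ√T)
   = [ln(415.6410/329.0443) + (0.0335 + 0.5·0.2644²)·8.9187] / (0.2644·√8.9187)
   = [0.233630 + 0.610518] / 0.789609 = 1.069070
d₂ = d₁ − σ√T = 1.069070 − 0.789609 = 0.279460
N(d₁) = 0.857481,  N(d₂) = 0.610054,  e^(−rT) = 0.741725
E₀ = V₀·N(d₁) − D·e^(−rT)·N(d₂)
   = 415.6410·0.857481 − 329.0443·0.741725·0.610054 = 207.514089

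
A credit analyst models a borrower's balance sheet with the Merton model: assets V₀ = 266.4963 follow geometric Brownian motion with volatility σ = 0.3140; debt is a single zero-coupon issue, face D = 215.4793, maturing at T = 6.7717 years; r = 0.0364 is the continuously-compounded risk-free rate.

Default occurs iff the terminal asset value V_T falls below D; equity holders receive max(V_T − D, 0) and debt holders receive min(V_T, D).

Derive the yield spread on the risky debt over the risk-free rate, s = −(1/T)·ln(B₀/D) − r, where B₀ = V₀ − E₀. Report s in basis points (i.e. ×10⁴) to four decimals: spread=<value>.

d₁ = [ln(V₀/D) + (r + σ²/2)T] / (σ√T)
   = [ln(266.4963/215.4793) + (0.0364 + 0.5·0.3140²)·6.7717] / (0.3140·√6.7717)
   = [0.212496 + 0.580321] / 0.817106 = 0.970274
d₂ = d₁ − σ√T = 0.970274 − 0.817106 = 0.153168
N(d₁) = 0.834045,  N(d₂) = 0.560867,  e^(−rT) = 0.781539
E₀ = V₀·N(d₁) − D·e^(−rT)·N(d₂)
   = 266.4963·0.834045 − 215.4793·0.781539·0.560867 = 127.816804
B₀ = V₀ − E₀ = 266.4963 − 127.816804 = 138.679496
spread = −(1/T)·ln(B₀/D) − r = −(1/6.7717)·ln(138.679496/215.4793) − 0.0364 = 0.02867958
in basis points: 0.02867958 × 10⁴ = 286.7958 bp

spread=286.7958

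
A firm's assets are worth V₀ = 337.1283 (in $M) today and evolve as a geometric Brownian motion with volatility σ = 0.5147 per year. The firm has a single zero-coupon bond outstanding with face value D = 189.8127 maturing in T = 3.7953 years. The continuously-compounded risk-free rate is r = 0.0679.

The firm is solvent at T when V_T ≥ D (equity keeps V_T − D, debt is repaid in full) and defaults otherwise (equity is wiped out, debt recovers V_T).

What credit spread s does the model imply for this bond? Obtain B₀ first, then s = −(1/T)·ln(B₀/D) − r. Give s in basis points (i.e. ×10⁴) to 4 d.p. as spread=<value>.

d₁ = [ln(V₀/D) + (r + σ²/2)T] / (σ√T)
   = [ln(337.1283/189.8127) + (0.0679 + 0.5·0.5147²)·3.7953] / (0.5147·√3.7953)
   = [0.574426 + 0.760419] / 1.002714 = 1.331231
d₂ = d₁ − σ√T = 1.331231 − 1.002714 = 0.328517
N(d₁) = 0.908444,  N(d₂) = 0.628740,  e^(−rT) = 0.772826
E₀ = V₀·N(d₁) − D·e^(−rT)·N(d₂)
   = 337.1283·0.908444 − 189.8127·0.772826·0.628740 = 214.030795
B₀ = V₀ − E₀ = 337.1283 − 214.030795 = 123.097505
spread = −(1/T)·ln(B₀/D) − r = −(1/3.7953)·ln(123.097505/189.8127) − 0.0679 = 0.04620456
in basis points: 0.04620456 × 10⁴ = 462.0456 bp

spread=462.0456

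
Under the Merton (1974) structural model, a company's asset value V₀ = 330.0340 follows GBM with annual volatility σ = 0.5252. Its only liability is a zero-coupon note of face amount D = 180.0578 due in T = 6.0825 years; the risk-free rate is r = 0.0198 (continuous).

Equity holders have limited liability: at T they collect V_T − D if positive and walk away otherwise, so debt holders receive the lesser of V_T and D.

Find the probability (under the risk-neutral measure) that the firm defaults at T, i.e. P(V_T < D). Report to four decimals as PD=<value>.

d₁ = [ln(V₀/D) + (r + σ²/2)T] / (σ√T)
   = [ln(330.0340/180.0578) + (0.0198 + 0.5·0.5252²)·6.0825] / (0.5252·√6.0825)
   = [0.605918 + 0.959317] / 1.295286 = 1.208408
d₂ = d₁ − σ√T = 1.208408 − 1.295286 = -0.086878
risk-neutral PD = N(−d₂) = N(0.086878) = 0.534616

PD=0.5346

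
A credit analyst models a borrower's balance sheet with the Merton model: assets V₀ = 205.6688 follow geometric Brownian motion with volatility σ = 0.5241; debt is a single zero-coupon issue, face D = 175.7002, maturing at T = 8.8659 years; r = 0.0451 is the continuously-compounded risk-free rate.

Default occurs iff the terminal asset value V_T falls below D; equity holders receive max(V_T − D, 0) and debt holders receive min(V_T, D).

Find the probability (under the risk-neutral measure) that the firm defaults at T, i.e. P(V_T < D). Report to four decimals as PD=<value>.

PD=0.6639

d₁ = [ln(V₀/D) + (r + σ²/2)T] / (σ√T)
   = [ln(205.6688/175.7002) + (0.0451 + 0.5·0.5241²)·8.8659] / (0.5241·√8.8659)
   = [0.157488 + 1.617498] / 1.560542 = 1.137416
d₂ = d₁ − σ√T = 1.137416 − 1.560542 = -0.423126
risk-neutral PD = N(−d₂) = N(0.423126) = 0.663898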